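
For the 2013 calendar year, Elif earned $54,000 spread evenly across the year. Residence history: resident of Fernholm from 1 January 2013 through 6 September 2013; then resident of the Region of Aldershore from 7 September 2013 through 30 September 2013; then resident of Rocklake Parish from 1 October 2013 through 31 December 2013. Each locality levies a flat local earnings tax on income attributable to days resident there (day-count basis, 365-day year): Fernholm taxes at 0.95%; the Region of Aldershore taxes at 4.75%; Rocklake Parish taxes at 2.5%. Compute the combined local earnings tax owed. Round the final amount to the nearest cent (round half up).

Fernholm, 1 January – 6 September 2013: 249 days → $54,000 × 0.95% × 249/365 = $349.9644
The Region of Aldershore, 7 September – 30 September 2013: 24 days → $54,000 × 4.75% × 24/365 = $168.6575
Rocklake Parish, 1 October – 31 December 2013: 92 days → $54,000 × 2.5% × 92/365 = $340.2740
Total = $858.8959

$858.90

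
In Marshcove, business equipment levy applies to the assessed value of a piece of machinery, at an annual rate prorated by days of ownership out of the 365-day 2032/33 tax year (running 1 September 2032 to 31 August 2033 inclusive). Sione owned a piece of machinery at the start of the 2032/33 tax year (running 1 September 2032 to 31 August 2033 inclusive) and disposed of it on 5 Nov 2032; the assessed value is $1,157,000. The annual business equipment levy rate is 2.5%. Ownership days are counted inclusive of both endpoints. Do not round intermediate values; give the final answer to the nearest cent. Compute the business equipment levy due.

$5,230.27

Days held (1 Sep – 5 Nov 2032): 66 out of 365
Tax = $1,157,000 × 2.5% × 66/365 = $5,230.2740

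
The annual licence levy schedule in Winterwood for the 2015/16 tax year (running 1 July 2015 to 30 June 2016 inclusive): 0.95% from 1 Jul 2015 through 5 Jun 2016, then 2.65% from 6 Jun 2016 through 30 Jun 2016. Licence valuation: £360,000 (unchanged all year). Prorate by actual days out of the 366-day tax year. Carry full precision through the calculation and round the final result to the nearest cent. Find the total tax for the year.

1 Jul 2015 – 5 Jun 2016: 341 days at 0.95% → £360,000 × 0.95% × 341/366 = £3,186.3934
6 Jun – 30 Jun 2016: 25 days at 2.65% → £360,000 × 2.65% × 25/366 = £651.6393
Total = £3,838.0328

£3,838.03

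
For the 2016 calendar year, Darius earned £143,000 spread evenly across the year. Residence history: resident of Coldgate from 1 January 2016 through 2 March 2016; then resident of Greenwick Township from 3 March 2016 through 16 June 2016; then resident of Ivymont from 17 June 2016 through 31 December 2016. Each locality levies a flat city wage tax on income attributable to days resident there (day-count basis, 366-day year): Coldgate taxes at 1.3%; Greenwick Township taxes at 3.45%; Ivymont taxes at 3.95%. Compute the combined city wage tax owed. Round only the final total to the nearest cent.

£4,799.49

Coldgate, 1 January – 2 March 2016: 62 days → £143,000 × 1.3% × 62/366 = £314.9126
Greenwick Township, 3 March – 16 June 2016: 106 days → £143,000 × 3.45% × 106/366 = £1,428.8279
Ivymont, 17 June – 31 December 2016: 198 days → £143,000 × 3.95% × 198/366 = £3,055.7459
Total = £4,799.4863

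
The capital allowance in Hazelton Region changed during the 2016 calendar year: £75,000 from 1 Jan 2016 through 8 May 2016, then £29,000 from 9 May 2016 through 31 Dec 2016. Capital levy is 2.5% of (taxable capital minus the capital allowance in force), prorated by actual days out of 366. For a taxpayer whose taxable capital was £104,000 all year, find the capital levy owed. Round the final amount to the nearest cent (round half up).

£1,469.67

1 Jan – 8 May 2016: 129 days, exemption £75,000 → (£104,000 − £75,000) × 2.5% × 129/366 = £255.5328
9 May – 31 Dec 2016: 237 days, exemption £29,000 → (£104,000 − £29,000) × 2.5% × 237/366 = £1,214.1393
Total = £1,469.6721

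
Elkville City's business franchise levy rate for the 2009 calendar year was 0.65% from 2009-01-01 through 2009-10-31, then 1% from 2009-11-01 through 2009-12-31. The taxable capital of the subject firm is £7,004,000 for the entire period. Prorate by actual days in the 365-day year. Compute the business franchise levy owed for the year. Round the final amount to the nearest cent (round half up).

2009-01-01 to 2009-10-31: 304 days at 0.65% → £7,004,000 × 0.65% × 304/365 = £37,917.5452
2009-11-01 to 2009-12-31: 61 days at 1% → £7,004,000 × 1% × 61/365 = £11,705.3151
Total = £49,622.8603

£49,622.86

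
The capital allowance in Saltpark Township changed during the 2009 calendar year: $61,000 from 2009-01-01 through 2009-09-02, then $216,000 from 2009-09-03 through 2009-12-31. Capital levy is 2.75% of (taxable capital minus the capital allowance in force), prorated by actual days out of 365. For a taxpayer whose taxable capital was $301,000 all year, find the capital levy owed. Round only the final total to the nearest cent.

$5,198.63

2009-01-01 to 2009-09-02: 245 days, exemption $61,000 → ($301,000 − $61,000) × 2.75% × 245/365 = $4,430.1370
2009-09-03 to 2009-12-31: 120 days, exemption $216,000 → ($301,000 − $216,000) × 2.75% × 120/365 = $768.4932
Total = $5,198.6301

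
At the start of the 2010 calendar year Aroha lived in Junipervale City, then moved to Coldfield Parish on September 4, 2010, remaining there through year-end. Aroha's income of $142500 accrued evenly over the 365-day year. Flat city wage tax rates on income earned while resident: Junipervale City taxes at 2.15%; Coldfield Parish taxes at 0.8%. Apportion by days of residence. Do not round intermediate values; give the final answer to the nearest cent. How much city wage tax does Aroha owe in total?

Junipervale City, January 1 – September 3, 2010: 246 days → $142500 × 2.15% × 246/365 = $2064.8836
Coldfield Parish, September 4 – December 31, 2010: 119 days → $142500 × 0.8% × 119/365 = $371.6712
Total = $2436.5548

$2436.55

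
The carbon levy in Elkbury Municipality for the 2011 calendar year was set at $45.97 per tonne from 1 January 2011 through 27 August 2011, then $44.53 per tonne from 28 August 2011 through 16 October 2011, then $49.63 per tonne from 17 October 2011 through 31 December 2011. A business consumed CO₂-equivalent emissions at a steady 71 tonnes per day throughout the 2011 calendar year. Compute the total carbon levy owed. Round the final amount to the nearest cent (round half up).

1 January – 27 August 2011: 239 days × 71 tonnes/day = 16,969 tonnes at $45.97/tonne → $780064.93
28 August – 16 October 2011: 50 days × 71 tonnes/day = 3,550 tonnes at $44.53/tonne → $158081.50
17 October – 31 December 2011: 76 days × 71 tonnes/day = 5,396 tonnes at $49.63/tonne → $267803.48

$1205949.91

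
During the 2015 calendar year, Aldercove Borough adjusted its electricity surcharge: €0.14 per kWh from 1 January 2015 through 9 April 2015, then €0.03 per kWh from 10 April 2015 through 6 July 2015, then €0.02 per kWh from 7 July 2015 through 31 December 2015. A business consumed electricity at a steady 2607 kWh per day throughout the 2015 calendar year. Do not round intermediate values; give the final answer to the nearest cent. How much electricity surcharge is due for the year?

€52296.42

1 January – 9 April 2015: 99 days × 2607 kWh/day = 258,093 kWh at €0.14/kWh → €36133.02
10 April – 6 July 2015: 88 days × 2607 kWh/day = 229,416 kWh at €0.03/kWh → €6882.48
7 July – 31 December 2015: 178 days × 2607 kWh/day = 464,046 kWh at €0.02/kWh → €9280.92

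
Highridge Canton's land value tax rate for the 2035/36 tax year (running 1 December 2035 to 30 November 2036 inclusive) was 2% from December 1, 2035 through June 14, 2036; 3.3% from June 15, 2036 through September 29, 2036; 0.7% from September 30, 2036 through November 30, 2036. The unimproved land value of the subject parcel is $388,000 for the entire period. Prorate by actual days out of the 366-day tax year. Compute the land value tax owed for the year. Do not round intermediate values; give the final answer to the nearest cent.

$8,380.16

December 1, 2035 – June 14, 2036: 197 days at 2% → $388,000 × 2% × 197/366 = $4,176.8306
June 15 – September 29, 2036: 107 days at 3.3% → $388,000 × 3.3% × 107/366 = $3,743.2459
September 30 – November 30, 2036: 62 days at 0.7% → $388,000 × 0.7% × 62/366 = $460.0874
Total = $8,380.1639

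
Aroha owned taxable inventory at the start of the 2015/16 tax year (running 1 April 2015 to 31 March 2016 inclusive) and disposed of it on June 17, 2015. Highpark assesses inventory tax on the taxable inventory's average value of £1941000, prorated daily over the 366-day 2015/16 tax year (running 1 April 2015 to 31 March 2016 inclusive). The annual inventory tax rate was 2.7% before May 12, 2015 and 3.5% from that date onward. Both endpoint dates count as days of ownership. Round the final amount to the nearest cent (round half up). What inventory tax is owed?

April 1 – May 11, 2015: 41 days at 2.7% → £1941000 × 2.7% × 41/366 = £5870.7295
May 12 – June 17, 2015: 37 days at 3.5% → £1941000 × 3.5% × 37/366 = £6867.7459
Total = £12738.4754

£12738.48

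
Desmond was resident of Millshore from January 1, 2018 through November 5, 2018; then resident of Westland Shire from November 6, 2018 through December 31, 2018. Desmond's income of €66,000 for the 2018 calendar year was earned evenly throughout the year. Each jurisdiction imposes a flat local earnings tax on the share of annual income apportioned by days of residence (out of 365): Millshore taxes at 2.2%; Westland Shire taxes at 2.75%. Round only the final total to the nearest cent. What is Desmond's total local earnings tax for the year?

€1,507.69

Millshore, January 1 – November 5, 2018: 309 days → €66,000 × 2.2% × 309/365 = €1,229.2274
Westland Shire, November 6 – December 31, 2018: 56 days → €66,000 × 2.75% × 56/365 = €278.4658
Total = €1,507.6932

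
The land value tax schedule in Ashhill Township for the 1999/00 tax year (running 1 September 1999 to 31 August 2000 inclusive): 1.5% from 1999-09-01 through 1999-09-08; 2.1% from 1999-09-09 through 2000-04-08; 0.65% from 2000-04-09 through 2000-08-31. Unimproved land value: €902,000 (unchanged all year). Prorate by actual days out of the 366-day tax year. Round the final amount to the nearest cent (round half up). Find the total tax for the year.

€13,642.13

1999-09-01 to 1999-09-08: 8 days at 1.5% → €902,000 × 1.5% × 8/366 = €295.7377
1999-09-09 to 2000-04-08: 213 days at 2.1% → €902,000 × 2.1% × 213/366 = €11,023.6230
2000-04-09 to 2000-08-31: 145 days at 0.65% → €902,000 × 0.65% × 145/366 = €2,322.7732
Total = €13,642.1339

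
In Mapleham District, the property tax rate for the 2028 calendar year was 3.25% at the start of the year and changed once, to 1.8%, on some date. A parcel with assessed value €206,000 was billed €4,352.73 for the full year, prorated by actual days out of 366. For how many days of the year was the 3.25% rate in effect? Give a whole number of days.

79 days

Let d = days at the first rate; then 366 − d days at the second rate.
€206,000 × [3.25%·d + 1.8%·(366−d)] / 366 = €4,352.73
Solving gives d = 79, so the new rate took effect on 20 March 2028.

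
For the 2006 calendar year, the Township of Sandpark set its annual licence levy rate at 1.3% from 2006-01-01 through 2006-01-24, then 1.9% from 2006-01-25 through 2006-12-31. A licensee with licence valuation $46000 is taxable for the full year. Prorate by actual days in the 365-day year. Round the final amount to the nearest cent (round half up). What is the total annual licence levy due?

$855.85

2006-01-01 to 2006-01-24: 24 days at 1.3% → $46000 × 1.3% × 24/365 = $39.3205
2006-01-25 to 2006-12-31: 341 days at 1.9% → $46000 × 1.9% × 341/365 = $816.5315
Total = $855.8521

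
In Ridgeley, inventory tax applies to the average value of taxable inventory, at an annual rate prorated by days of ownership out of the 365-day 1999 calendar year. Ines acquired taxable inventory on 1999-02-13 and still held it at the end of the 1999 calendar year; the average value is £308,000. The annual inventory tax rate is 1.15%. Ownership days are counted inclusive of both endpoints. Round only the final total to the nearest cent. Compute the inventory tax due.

Days held (1999-02-13 to 1999-12-31): 322 out of 365
Tax = £308,000 × 1.15% × 322/365 = £3,124.7233

£3,124.72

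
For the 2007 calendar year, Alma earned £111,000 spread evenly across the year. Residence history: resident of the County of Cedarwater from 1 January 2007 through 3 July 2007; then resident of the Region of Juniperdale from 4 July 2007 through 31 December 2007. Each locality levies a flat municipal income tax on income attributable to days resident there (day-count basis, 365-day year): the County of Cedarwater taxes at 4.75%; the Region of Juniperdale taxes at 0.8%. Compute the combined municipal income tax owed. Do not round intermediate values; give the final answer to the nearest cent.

£3,098.27

The County of Cedarwater, 1 January – 3 July 2007: 184 days → £111,000 × 4.75% × 184/365 = £2,657.9178
The Region of Juniperdale, 4 July – 31 December 2007: 181 days → £111,000 × 0.8% × 181/365 = £440.3507
Total = £3,098.2685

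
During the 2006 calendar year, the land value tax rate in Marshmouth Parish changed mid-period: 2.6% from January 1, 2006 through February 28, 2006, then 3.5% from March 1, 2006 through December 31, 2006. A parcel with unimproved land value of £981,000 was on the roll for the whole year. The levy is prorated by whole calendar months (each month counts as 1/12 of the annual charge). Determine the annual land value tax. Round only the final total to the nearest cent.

£32,863.50

January 1 – February 28, 2006: 2 months at 2.6% → £981,000 × 2.6% × 2/12 = £4,251.0000
March 1 – December 31, 2006: 10 months at 3.5% → £981,000 × 3.5% × 10/12 = £28,612.5000
Total = £32,863.5000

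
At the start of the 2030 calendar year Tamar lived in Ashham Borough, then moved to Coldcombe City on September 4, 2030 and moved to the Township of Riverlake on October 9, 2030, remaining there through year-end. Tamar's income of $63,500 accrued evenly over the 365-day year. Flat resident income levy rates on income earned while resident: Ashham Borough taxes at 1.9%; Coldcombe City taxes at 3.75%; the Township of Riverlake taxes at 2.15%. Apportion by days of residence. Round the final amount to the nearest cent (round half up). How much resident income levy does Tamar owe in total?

$1,355.68

Ashham Borough, January 1 – September 3, 2030: 246 days → $63,500 × 1.9% × 246/365 = $813.1479
Coldcombe City, September 4 – October 8, 2030: 35 days → $63,500 × 3.75% × 35/365 = $228.3390
The Township of Riverlake, October 9 – December 31, 2030: 84 days → $63,500 × 2.15% × 84/365 = $314.1945
Total = $1,355.6815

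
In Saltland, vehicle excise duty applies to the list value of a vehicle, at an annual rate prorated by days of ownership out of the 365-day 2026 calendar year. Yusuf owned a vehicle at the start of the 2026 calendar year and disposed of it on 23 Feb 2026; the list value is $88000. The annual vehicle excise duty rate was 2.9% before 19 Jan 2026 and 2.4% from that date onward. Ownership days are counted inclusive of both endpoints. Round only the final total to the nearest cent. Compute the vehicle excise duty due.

1 Jan – 18 Jan 2026: 18 days at 2.9% → $88000 × 2.9% × 18/365 = $125.8521
19 Jan – 23 Feb 2026: 36 days at 2.4% → $88000 × 2.4% × 36/365 = $208.3068
Total = $334.1589

$334.16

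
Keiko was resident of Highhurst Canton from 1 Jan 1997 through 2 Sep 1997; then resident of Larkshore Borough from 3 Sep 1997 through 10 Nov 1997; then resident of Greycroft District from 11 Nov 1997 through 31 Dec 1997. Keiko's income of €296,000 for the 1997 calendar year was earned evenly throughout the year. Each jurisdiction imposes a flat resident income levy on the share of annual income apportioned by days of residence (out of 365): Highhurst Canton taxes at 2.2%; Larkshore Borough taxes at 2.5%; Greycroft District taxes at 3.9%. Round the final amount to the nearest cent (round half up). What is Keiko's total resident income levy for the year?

€7,382.97

Highhurst Canton, 1 Jan – 2 Sep 1997: 245 days → €296,000 × 2.2% × 245/365 = €4,371.0685
Larkshore Borough, 3 Sep – 10 Nov 1997: 69 days → €296,000 × 2.5% × 69/365 = €1,398.9041
Greycroft District, 11 Nov – 31 Dec 1997: 51 days → €296,000 × 3.9% × 51/365 = €1,612.9973
Total = €7,382.9699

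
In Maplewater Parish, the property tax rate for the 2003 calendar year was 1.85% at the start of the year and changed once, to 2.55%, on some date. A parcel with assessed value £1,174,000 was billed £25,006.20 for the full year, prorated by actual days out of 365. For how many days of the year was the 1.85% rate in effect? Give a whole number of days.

Let d = days at the first rate; then 365 − d days at the second rate.
£1,174,000 × [1.85%·d + 2.55%·(365−d)] / 365 = £25,006.20
Solving gives d = 219, so the new rate took effect on 8 Aug 2003.

219 days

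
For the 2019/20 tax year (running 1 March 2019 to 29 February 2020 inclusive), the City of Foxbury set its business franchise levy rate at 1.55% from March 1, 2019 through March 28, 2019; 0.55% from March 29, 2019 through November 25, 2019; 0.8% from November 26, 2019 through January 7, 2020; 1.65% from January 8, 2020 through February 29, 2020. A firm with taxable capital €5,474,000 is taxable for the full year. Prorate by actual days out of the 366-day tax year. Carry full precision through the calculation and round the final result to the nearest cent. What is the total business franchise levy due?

March 1 – March 28, 2019: 28 days at 1.55% → €5,474,000 × 1.55% × 28/366 = €6,491.0273
March 29 – November 25, 2019: 242 days at 0.55% → €5,474,000 × 0.55% × 242/366 = €19,906.8142
November 26, 2019 – January 7, 2020: 43 days at 0.8% → €5,474,000 × 0.8% × 43/366 = €5,144.9617
January 8 – February 29, 2020: 53 days at 1.65% → €5,474,000 × 1.65% × 53/366 = €13,079.2705
Total = €44,622.0738

€44,622.07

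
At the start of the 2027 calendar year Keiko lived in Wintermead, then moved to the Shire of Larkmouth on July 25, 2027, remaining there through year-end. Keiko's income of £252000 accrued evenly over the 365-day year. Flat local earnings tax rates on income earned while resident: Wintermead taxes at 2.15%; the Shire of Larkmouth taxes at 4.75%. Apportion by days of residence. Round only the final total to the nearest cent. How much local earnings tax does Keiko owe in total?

Wintermead, January 1 – July 24, 2027: 205 days → £252000 × 2.15% × 205/365 = £3042.9863
The Shire of Larkmouth, July 25 – December 31, 2027: 160 days → £252000 × 4.75% × 160/365 = £5247.1233
Total = £8290.1096

£8290.11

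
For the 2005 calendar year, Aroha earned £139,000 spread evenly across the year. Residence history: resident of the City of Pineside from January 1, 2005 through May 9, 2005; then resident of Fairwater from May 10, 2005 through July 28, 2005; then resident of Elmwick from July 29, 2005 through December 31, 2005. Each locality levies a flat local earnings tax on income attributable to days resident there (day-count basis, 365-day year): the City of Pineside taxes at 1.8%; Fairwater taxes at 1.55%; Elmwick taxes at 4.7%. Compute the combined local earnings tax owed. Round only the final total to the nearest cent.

The City of Pineside, January 1 – May 9, 2005: 129 days → £139,000 × 1.8% × 129/365 = £884.2685
Fairwater, May 10 – July 28, 2005: 80 days → £139,000 × 1.55% × 80/365 = £472.2192
Elmwick, July 29 – December 31, 2005: 156 days → £139,000 × 4.7% × 156/365 = £2,792.1863
Total = £4,148.6740

£4,148.67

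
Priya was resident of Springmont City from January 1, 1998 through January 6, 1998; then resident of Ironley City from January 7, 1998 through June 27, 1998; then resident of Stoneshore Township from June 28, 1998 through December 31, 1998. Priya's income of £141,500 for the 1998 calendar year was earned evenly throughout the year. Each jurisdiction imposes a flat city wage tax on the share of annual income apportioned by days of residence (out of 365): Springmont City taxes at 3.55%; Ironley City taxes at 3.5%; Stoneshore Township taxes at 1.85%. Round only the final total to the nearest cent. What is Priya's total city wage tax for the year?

Springmont City, January 1 – January 6, 1998: 6 days → £141,500 × 3.55% × 6/365 = £82.5740
Ironley City, January 7 – June 27, 1998: 172 days → £141,500 × 3.5% × 172/365 = £2,333.7808
Stoneshore Township, June 28 – December 31, 1998: 187 days → £141,500 × 1.85% × 187/365 = £1,341.1486
Total = £3,757.5034

£3,757.50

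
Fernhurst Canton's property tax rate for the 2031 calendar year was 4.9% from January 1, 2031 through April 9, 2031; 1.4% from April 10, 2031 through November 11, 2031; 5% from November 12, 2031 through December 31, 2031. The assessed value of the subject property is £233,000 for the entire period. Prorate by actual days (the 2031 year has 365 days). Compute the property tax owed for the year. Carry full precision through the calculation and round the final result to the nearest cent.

January 1 – April 9, 2031: 99 days at 4.9% → £233,000 × 4.9% × 99/365 = £3,096.6658
April 10 – November 11, 2031: 216 days at 1.4% → £233,000 × 1.4% × 216/365 = £1,930.3890
November 12 – December 31, 2031: 50 days at 5% → £233,000 × 5% × 50/365 = £1,595.8904
Total = £6,622.9452

£6,622.95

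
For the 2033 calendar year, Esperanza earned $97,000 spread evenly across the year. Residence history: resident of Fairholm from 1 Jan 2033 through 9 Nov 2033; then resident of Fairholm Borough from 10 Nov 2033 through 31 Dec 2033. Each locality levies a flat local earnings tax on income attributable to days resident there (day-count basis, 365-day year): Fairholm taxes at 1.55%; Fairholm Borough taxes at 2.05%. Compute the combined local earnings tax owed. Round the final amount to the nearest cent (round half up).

$1,572.60

Fairholm, 1 Jan – 9 Nov 2033: 313 days → $97,000 × 1.55% × 313/365 = $1,289.3027
Fairholm Borough, 10 Nov – 31 Dec 2033: 52 days → $97,000 × 2.05% × 52/365 = $283.2932
Total = $1,572.5959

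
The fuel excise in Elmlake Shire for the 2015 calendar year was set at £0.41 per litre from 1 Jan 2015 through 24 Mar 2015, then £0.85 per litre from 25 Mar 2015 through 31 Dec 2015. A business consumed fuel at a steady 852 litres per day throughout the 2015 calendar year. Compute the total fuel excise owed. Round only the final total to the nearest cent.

1 Jan – 24 Mar 2015: 83 days × 852 litres/day = 70,716 litres at £0.41/litre → £28993.56
25 Mar – 31 Dec 2015: 282 days × 852 litres/day = 240,264 litres at £0.85/litre → £204224.40

£233217.96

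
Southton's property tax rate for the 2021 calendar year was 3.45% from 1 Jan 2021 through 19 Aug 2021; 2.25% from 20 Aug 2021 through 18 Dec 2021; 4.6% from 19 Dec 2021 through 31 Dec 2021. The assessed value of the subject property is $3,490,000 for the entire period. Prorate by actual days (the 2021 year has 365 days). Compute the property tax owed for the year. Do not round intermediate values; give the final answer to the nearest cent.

$107,950.96

1 Jan – 19 Aug 2021: 231 days at 3.45% → $3,490,000 × 3.45% × 231/365 = $76,201.5205
20 Aug – 18 Dec 2021: 121 days at 2.25% → $3,490,000 × 2.25% × 121/365 = $26,031.5753
19 Dec – 31 Dec 2021: 13 days at 4.6% → $3,490,000 × 4.6% × 13/365 = $5,717.8630
Total = $107,950.9589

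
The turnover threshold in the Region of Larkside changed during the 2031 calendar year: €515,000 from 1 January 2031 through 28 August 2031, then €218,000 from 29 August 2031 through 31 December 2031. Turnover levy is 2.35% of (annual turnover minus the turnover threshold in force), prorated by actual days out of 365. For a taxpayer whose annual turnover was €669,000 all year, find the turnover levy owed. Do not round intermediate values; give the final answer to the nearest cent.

1 January – 28 August 2031: 240 days, exemption €515,000 → (€669,000 − €515,000) × 2.35% × 240/365 = €2,379.6164
29 August – 31 December 2031: 125 days, exemption €218,000 → (€669,000 − €218,000) × 2.35% × 125/365 = €3,629.6233
Total = €6,009.2397

€6,009.24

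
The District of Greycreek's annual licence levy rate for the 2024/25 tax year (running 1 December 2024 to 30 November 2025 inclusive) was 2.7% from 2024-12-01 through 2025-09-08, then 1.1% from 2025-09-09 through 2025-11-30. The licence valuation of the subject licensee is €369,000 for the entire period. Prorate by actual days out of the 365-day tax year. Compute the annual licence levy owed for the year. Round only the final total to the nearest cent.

2024-12-01 to 2025-09-08: 282 days at 2.7% → €369,000 × 2.7% × 282/365 = €7,697.4411
2025-09-09 to 2025-11-30: 83 days at 1.1% → €369,000 × 1.1% × 83/365 = €923.0055
Total = €8,620.4466

€8,620.45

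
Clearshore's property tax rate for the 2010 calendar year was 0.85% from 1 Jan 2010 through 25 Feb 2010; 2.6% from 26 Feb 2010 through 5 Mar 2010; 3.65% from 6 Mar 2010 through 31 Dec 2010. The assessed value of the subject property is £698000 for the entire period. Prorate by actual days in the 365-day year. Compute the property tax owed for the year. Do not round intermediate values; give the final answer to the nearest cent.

1 Jan – 25 Feb 2010: 56 days at 0.85% → £698000 × 0.85% × 56/365 = £910.2685
26 Feb – 5 Mar 2010: 8 days at 2.6% → £698000 × 2.6% × 8/365 = £397.7644
6 Mar – 31 Dec 2010: 301 days at 3.65% → £698000 × 3.65% × 301/365 = £21009.8000
Total = £22317.8329

£22317.83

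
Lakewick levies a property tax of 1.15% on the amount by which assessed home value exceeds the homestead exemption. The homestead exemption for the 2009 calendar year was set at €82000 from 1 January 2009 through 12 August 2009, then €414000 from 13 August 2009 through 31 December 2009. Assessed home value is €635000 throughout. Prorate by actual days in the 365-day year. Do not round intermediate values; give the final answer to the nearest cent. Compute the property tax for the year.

1 January – 12 August 2009: 224 days, exemption €82000 → (€635000 − €82000) × 1.15% × 224/365 = €3902.8164
13 August – 31 December 2009: 141 days, exemption €414000 → (€635000 − €414000) × 1.15% × 141/365 = €981.7849
Total = €4884.6014

€4884.60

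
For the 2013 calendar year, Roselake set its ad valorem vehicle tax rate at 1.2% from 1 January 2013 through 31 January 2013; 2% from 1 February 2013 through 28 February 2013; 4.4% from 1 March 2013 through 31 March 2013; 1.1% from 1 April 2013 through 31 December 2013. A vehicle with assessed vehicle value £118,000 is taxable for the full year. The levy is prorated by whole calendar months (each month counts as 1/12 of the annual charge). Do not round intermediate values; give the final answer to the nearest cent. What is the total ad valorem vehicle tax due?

1 January – 31 January 2013: 1 month at 1.2% → £118,000 × 1.2% × 1/12 = £118.0000
1 February – 28 February 2013: 1 month at 2% → £118,000 × 2% × 1/12 = £196.6667
1 March – 31 March 2013: 1 month at 4.4% → £118,000 × 4.4% × 1/12 = £432.6667
1 April – 31 December 2013: 9 months at 1.1% → £118,000 × 1.1% × 9/12 = £973.5000
Total = £1,720.8333

£1,720.83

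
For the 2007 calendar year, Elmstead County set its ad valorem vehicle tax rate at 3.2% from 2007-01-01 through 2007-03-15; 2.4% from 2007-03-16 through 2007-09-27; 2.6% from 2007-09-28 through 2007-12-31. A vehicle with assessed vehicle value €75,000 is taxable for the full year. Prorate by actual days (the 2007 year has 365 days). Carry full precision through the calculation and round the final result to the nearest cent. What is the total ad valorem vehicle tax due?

2007-01-01 to 2007-03-15: 74 days at 3.2% → €75,000 × 3.2% × 74/365 = €486.5753
2007-03-16 to 2007-09-27: 196 days at 2.4% → €75,000 × 2.4% × 196/365 = €966.5753
2007-09-28 to 2007-12-31: 95 days at 2.6% → €75,000 × 2.6% × 95/365 = €507.5342
Total = €1,960.6849

€1,960.68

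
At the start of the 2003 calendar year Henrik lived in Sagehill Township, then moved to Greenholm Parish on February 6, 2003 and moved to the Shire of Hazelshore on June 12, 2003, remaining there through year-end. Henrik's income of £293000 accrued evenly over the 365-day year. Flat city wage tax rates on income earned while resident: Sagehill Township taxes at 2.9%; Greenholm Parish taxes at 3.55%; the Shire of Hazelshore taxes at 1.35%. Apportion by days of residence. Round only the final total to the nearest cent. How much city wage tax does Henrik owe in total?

Sagehill Township, January 1 – February 5, 2003: 36 days → £293000 × 2.9% × 36/365 = £838.0603
Greenholm Parish, February 6 – June 11, 2003: 126 days → £293000 × 3.55% × 126/365 = £3590.6548
The Shire of Hazelshore, June 12 – December 31, 2003: 203 days → £293000 × 1.35% × 203/365 = £2199.9082
Total = £6628.6233

£6628.62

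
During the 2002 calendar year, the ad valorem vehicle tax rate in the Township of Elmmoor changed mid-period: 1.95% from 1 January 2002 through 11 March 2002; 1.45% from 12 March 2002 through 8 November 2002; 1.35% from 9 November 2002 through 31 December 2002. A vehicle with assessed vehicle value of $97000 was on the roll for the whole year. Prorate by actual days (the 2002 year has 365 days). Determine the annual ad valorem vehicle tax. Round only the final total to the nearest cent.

$1485.43

1 January – 11 March 2002: 70 days at 1.95% → $97000 × 1.95% × 70/365 = $362.7534
12 March – 8 November 2002: 242 days at 1.45% → $97000 × 1.45% × 242/365 = $932.5288
9 November – 31 December 2002: 53 days at 1.35% → $97000 × 1.35% × 53/365 = $190.1466
Total = $1485.4288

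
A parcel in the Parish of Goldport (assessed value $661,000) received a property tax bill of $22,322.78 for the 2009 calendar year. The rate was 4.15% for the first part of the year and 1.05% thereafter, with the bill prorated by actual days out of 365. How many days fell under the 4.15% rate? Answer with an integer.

274 days

Let d = days at the first rate; then 365 − d days at the second rate.
$661,000 × [4.15%·d + 1.05%·(365−d)] / 365 = $22,322.78
Solving gives d = 274, so the new rate took effect on 2 October 2009.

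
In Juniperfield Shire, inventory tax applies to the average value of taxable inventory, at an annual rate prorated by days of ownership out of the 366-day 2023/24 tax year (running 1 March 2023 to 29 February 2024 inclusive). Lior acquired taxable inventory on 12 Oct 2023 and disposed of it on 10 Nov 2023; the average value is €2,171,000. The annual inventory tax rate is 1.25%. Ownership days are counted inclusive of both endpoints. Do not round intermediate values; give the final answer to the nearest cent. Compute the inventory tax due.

Days held (12 Oct – 10 Nov 2023): 30 out of 366
Tax = €2,171,000 × 1.25% × 30/366 = €2,224.3852

€2,224.39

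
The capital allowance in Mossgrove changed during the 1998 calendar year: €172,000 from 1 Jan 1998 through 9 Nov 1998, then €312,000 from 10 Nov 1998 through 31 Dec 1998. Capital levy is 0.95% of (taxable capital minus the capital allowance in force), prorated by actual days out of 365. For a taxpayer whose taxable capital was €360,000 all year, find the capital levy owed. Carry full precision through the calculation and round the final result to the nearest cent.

1 Jan – 9 Nov 1998: 313 days, exemption €172,000 → (€360,000 − €172,000) × 0.95% × 313/365 = €1,531.5562
10 Nov – 31 Dec 1998: 52 days, exemption €312,000 → (€360,000 − €312,000) × 0.95% × 52/365 = €64.9644
Total = €1,596.5205

€1,596.52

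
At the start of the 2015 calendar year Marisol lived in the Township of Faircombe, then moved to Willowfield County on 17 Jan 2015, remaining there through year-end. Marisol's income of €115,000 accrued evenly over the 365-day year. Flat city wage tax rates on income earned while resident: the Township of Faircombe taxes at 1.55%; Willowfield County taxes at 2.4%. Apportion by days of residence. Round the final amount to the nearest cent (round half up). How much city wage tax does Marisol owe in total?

The Township of Faircombe, 1 Jan – 16 Jan 2015: 16 days → €115,000 × 1.55% × 16/365 = €78.1370
Willowfield County, 17 Jan – 31 Dec 2015: 349 days → €115,000 × 2.4% × 349/365 = €2,639.0137
Total = €2,717.1507

€2,717.15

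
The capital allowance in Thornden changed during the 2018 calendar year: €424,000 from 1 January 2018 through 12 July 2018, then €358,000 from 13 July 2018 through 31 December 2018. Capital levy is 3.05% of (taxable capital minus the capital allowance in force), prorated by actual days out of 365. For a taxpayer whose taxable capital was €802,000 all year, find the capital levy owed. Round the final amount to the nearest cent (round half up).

€12,477.59

1 January – 12 July 2018: 193 days, exemption €424,000 → (€802,000 − €424,000) × 3.05% × 193/365 = €6,096.1562
13 July – 31 December 2018: 172 days, exemption €358,000 → (€802,000 − €358,000) × 3.05% × 172/365 = €6,381.4356
Total = €12,477.5918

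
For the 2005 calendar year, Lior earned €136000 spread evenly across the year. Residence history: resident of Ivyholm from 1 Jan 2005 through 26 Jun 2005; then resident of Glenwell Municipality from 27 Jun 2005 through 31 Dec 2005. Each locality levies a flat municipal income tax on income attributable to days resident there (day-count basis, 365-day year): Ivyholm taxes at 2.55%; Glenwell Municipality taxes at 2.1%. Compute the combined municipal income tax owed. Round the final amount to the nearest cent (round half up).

Ivyholm, 1 Jan – 26 Jun 2005: 177 days → €136000 × 2.55% × 177/365 = €1681.7425
Glenwell Municipality, 27 Jun – 31 Dec 2005: 188 days → €136000 × 2.1% × 188/365 = €1471.0356
Total = €3152.7781

€3152.78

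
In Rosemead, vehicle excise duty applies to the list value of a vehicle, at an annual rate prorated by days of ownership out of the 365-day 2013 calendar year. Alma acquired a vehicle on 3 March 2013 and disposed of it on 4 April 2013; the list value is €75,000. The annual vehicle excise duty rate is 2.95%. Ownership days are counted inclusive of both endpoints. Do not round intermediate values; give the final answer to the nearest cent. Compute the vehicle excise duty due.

Days held (3 March – 4 April 2013): 33 out of 365
Tax = €75,000 × 2.95% × 33/365 = €200.0342

€200.03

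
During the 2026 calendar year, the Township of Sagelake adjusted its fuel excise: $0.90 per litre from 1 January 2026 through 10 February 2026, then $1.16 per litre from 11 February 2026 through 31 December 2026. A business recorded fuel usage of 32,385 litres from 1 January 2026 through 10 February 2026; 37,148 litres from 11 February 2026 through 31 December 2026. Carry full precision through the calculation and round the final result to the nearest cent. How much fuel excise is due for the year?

$72,238.18

1 January – 10 February 2026: 32,385 litres at $0.90/litre → $29,146.50
11 February – 31 December 2026: 37,148 litres at $1.16/litre → $43,091.68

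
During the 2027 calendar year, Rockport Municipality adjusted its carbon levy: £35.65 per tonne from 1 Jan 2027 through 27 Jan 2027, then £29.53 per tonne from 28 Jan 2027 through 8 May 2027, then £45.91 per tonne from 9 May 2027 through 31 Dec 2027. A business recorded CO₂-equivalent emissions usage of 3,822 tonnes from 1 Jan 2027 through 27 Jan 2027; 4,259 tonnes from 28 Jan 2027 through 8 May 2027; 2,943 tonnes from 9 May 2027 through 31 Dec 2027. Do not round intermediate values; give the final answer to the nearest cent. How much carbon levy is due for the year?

£397,135.70

1 Jan – 27 Jan 2027: 3,822 tonnes at £35.65/tonne → £136,254.30
28 Jan – 8 May 2027: 4,259 tonnes at £29.53/tonne → £125,768.27
9 May – 31 Dec 2027: 2,943 tonnes at £45.91/tonne → £135,113.13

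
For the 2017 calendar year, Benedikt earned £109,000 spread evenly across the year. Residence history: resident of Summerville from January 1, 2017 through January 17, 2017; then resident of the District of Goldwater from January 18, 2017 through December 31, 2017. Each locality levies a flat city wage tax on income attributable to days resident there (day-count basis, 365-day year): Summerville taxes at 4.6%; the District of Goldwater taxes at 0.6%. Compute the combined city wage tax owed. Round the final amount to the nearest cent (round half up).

£857.07

Summerville, January 1 – January 17, 2017: 17 days → £109,000 × 4.6% × 17/365 = £233.5288
The District of Goldwater, January 18 – December 31, 2017: 348 days → £109,000 × 0.6% × 348/365 = £623.5397
Total = £857.0685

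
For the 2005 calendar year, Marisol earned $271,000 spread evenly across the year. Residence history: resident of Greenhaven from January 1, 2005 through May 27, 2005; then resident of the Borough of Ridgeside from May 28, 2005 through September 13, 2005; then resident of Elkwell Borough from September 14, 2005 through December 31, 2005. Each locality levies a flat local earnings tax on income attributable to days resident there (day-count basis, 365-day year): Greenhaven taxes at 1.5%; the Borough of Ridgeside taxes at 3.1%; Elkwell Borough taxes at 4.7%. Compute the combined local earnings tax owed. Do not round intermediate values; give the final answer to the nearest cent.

Greenhaven, January 1 – May 27, 2005: 147 days → $271,000 × 1.5% × 147/365 = $1,637.1370
The Borough of Ridgeside, May 28 – September 13, 2005: 109 days → $271,000 × 3.1% × 109/365 = $2,508.7918
Elkwell Borough, September 14 – December 31, 2005: 109 days → $271,000 × 4.7% × 109/365 = $3,803.6521
Total = $7,949.5808

$7,949.58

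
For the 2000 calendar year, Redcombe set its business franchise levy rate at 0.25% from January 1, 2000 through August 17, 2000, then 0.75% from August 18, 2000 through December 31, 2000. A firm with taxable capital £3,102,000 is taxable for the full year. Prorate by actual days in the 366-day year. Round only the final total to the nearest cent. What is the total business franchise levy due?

£13,518.28

January 1 – August 17, 2000: 230 days at 0.25% → £3,102,000 × 0.25% × 230/366 = £4,873.3607
August 18 – December 31, 2000: 136 days at 0.75% → £3,102,000 × 0.75% × 136/366 = £8,644.9180
Total = £13,518.2787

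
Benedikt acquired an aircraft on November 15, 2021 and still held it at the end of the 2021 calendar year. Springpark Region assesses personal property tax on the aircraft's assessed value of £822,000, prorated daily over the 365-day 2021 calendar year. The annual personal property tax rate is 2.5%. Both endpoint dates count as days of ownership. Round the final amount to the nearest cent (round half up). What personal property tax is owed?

Days held (November 15 – December 31, 2021): 47 out of 365
Tax = £822,000 × 2.5% × 47/365 = £2,646.1644

£2,646.16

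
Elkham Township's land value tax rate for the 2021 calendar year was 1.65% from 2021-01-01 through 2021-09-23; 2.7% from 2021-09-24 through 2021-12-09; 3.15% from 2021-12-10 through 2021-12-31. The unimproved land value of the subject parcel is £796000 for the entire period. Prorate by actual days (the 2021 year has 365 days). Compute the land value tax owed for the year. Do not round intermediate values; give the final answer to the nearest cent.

2021-01-01 to 2021-09-23: 266 days at 1.65% → £796000 × 1.65% × 266/365 = £9571.6274
2021-09-24 to 2021-12-09: 77 days at 2.7% → £796000 × 2.7% × 77/365 = £4533.9288
2021-12-10 to 2021-12-31: 22 days at 3.15% → £796000 × 3.15% × 22/365 = £1511.3096
Total = £15616.8658

£15616.87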